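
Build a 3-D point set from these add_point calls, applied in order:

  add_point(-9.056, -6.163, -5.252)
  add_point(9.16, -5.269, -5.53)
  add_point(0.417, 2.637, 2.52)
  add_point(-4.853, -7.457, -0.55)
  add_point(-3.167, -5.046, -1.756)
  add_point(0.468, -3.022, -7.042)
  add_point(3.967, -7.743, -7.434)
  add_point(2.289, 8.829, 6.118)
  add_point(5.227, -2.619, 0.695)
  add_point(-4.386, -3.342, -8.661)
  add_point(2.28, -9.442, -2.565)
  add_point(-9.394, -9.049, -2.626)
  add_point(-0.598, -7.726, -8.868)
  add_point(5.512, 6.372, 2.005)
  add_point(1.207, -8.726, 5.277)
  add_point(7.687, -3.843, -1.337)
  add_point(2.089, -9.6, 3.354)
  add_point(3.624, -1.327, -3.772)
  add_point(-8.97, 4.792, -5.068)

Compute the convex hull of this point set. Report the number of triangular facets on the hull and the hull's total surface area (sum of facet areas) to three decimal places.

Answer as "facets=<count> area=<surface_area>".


14 of the 19 inputs are extreme points: [0, 1, 5, 6, 7, 9, 10, 11, 12, 13, 14, 15, 16, 18].

Triangle areas on the boundary:
  f1: (p18, p7, p11) → 113.9235
  f2: (p10, p16, p11) → 34.5878
  f3: (p10, p16, p1) → 23.4509
  f4: (p14, p7, p11) → 115.8407
  f5: (p14, p16, p11) → 14.8246
  f6: (p12, p10, p11) → 37.9186
  f7: (p13, p18, p1) → 115.7180
  f8: (p13, p18, p7) → 46.2496
  f9: (p15, p16, p1) → 19.3374
  f10: (p15, p14, p16) → 9.6628
  f11: (p15, p13, p1) → 20.0581
  f12: (p15, p14, p7) → 81.2050
  f13: (p15, p13, p7) → 21.8322
  f14: (p0, p18, p11) → 14.7516
  f15: (p0, p12, p11) → 17.8455
  f16: (p9, p12, p1) → 27.9622
  f17: (p9, p0, p18) → 31.7318
  f18: (p9, p0, p12) → 18.4036
  f19: (p6, p10, p1) → 16.3339
  f20: (p6, p12, p1) → 5.9983
  f21: (p6, p12, p10) → 12.9766
  f22: (p5, p18, p1) → 29.2994
  f23: (p5, p9, p1) → 7.9009
  f24: (p5, p9, p18) → 24.6953
Σ area = 862.508

Euler characteristic 14−36+24 = 2 ✓

facets=24 area=862.508


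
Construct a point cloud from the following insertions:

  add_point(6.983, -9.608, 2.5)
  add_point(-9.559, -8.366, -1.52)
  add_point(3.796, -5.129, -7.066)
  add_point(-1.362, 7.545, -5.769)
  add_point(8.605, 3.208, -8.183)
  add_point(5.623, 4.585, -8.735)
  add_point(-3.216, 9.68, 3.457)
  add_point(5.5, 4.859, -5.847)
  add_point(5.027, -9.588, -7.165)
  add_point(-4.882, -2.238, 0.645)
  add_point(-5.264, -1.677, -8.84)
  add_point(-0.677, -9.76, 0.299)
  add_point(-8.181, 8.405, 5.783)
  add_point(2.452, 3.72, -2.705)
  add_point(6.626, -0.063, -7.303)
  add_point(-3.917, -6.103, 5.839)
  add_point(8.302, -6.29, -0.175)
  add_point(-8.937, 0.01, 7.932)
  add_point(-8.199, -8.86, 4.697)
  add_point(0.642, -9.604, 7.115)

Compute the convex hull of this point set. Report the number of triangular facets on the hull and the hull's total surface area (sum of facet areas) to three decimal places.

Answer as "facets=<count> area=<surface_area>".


facets=26 area=1129.407

Hull vertices (15/20): indices [0, 1, 3, 4, 5, 6, 7, 8, 10, 11, 12, 16, 17, 18, 19].

Per-facet area ½‖(b−a)×(c−a)‖:
  f1: (p16, p6, p4) → 109.2297
  f2: (p18, p11, p1) → 26.6863
  f3: (p18, p17, p1) → 29.3146
  f4: (p12, p3, p6) → 23.2902
  f5: (p12, p3, p10) → 69.8919
  f6: (p12, p17, p1) → 48.8624
  f7: (p12, p10, p1) → 93.6952
  f8: (p8, p11, p1) → 38.9555
  f9: (p8, p10, p1) → 69.9327
  f10: (p8, p16, p4) → 50.7984
  f11: (p19, p18, p17) → 43.4630
  f12: (p19, p18, p11) → 28.6895
  f13: (p19, p12, p6) → 55.8679
  f14: (p19, p12, p17) → 47.0225
  f15: (p5, p3, p6) → 31.6359
  f16: (p5, p3, p10) → 42.4113
  f17: (p5, p8, p4) → 21.8715
  f18: (p5, p8, p10) → 75.9828
  f19: (p0, p16, p6) → 42.4003
  f20: (p0, p19, p6) → 78.3461
  f21: (p0, p8, p16) → 18.6462
  f22: (p0, p8, p11) → 34.8733
  f23: (p0, p19, p11) → 24.6612
  f24: (p7, p6, p4) → 4.7400
  f25: (p7, p5, p4) → 4.8167
  f26: (p7, p5, p6) → 13.3220
Σ area = 1129.407

Euler: V−E+F = 15−39+26 = 2.


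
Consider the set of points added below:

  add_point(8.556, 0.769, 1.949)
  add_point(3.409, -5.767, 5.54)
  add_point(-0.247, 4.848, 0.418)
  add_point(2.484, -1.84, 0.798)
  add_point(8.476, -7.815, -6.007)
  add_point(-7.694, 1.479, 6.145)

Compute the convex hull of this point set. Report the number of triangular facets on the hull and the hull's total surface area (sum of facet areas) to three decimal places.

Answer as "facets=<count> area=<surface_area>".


facets=6 area=364.412

5 of the 6 inputs are extreme points: [0, 1, 2, 4, 5].

Triangle areas on the boundary:
  f1: (p2, p0, p5) → 44.0358
  f2: (p2, p4, p5) → 77.7349
  f3: (p2, p4, p0) → 56.4056
  f4: (p1, p0, p5) → 59.8325
  f5: (p1, p4, p5) → 75.2502
  f6: (p1, p4, p0) → 51.1533
Σ area = 364.412

Euler characteristic 5−9+6 = 2 ✓


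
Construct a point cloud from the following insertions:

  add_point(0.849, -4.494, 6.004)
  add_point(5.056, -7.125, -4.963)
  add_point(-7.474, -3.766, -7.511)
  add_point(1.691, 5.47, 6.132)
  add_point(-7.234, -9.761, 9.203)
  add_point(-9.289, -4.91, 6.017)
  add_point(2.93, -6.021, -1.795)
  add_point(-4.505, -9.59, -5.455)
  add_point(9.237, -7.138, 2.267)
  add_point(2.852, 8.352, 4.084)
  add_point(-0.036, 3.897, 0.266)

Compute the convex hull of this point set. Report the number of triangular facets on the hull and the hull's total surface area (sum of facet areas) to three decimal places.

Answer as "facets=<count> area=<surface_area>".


Extreme-point indices: [0, 1, 2, 3, 4, 5, 7, 8, 9] — 9 of 11 on the boundary.

Per-facet area ½‖(b−a)×(c−a)‖:
  f1: (p2, p9, p5) → 119.7270
  f2: (p4, p7, p8) → 112.8219
  f3: (p4, p2, p5) → 35.6851
  f4: (p4, p7, p2) → 49.7761
  f5: (p1, p7, p8) → 35.0888
  f6: (p1, p7, p2) → 33.0276
  f7: (p1, p9, p8) → 70.0383
  f8: (p1, p2, p9) → 115.9973
  f9: (p3, p9, p8) → 26.5058
  f10: (p3, p9, p5) → 18.4506
  f11: (p3, p4, p5) → 44.4482
  f12: (p0, p4, p8) → 35.7079
  f13: (p0, p3, p8) → 46.7482
  f14: (p0, p3, p4) → 41.4282
Σ area = 785.451

Euler: V−E+F = 9−21+14 = 2.

facets=14 area=785.451


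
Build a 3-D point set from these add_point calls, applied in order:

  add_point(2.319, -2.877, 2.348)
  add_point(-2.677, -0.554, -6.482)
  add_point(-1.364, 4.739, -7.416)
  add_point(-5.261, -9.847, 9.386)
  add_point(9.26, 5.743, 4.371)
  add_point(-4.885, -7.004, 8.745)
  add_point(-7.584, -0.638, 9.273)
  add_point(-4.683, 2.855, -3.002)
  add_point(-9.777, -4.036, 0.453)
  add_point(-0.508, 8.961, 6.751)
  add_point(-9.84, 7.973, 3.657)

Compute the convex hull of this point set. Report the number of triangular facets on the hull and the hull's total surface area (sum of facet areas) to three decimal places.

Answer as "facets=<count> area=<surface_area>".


Hull vertices (9/11): indices [0, 1, 2, 3, 4, 6, 8, 9, 10].

Area of each hull facet:
  f1: (p8, p2, p10) → 80.7058
  f2: (p9, p3, p4) → 103.2576
  f3: (p9, p2, p10) → 67.5880
  f4: (p9, p2, p4) → 75.6913
  f5: (p0, p3, p4) → 49.9941
  f6: (p6, p9, p10) → 49.8011
  f7: (p6, p9, p3) → 45.2328
  f8: (p6, p8, p10) → 49.4810
  f9: (p6, p8, p3) → 44.3239
  f10: (p1, p8, p2) → 23.5314
  f11: (p1, p2, p4) → 43.7920
  f12: (p1, p0, p4) → 56.2448
  f13: (p1, p8, p3) → 55.4702
  f14: (p1, p0, p3) → 61.6738
Σ area = 806.788

Euler characteristic 9−21+14 = 2 ✓

facets=14 area=806.788


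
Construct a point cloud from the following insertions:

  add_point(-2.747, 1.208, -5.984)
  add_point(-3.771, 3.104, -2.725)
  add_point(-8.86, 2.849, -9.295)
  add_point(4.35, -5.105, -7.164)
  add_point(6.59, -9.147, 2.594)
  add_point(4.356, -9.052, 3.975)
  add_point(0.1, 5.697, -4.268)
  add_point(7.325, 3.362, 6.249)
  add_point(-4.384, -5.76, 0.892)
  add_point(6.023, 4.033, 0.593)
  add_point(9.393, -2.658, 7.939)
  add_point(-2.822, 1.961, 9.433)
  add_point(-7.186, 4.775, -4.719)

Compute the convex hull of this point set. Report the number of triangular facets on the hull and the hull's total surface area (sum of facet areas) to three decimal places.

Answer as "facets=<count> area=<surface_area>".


facets=18 area=795.379

Hull vertices (11/13): indices [2, 3, 4, 5, 6, 7, 8, 9, 10, 11, 12].

Facet areas (half cross-product norm):
  f1: (p3, p4, p10) → 45.0489
  f2: (p12, p11, p2) → 21.1930
  f3: (p8, p11, p2) → 80.5643
  f4: (p8, p3, p2) → 80.1017
  f5: (p8, p3, p4) → 56.3516
  f6: (p9, p3, p10) → 63.4883
  f7: (p5, p8, p4) → 10.3122
  f8: (p5, p8, p11) → 56.6714
  f9: (p5, p4, p10) → 11.6126
  f10: (p5, p11, p10) → 58.0564
  f11: (p7, p11, p10) → 35.1398
  f12: (p7, p9, p10) → 17.4298
  f13: (p6, p7, p9) → 13.9587
  f14: (p6, p12, p2) → 17.5289
  f15: (p6, p12, p11) → 52.5274
  f16: (p6, p7, p11) → 67.1270
  f17: (p6, p3, p2) → 63.6720
  f18: (p6, p9, p3) → 44.5947
Σ area = 795.379

Euler characteristic 11−27+18 = 2 ✓


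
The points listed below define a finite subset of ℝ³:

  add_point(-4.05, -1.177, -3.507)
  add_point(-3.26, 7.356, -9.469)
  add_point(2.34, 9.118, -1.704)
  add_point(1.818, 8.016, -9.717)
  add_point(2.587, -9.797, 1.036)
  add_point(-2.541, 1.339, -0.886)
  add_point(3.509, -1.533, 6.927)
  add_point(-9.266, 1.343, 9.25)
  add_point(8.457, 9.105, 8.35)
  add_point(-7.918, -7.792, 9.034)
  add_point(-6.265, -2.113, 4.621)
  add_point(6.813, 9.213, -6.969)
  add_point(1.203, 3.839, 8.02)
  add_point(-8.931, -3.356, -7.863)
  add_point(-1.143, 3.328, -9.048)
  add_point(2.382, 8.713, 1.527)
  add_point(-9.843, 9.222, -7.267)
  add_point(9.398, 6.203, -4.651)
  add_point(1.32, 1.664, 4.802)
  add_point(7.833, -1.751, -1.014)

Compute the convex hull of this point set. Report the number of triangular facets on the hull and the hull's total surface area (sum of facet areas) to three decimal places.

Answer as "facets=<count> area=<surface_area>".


Extreme-point indices: [1, 3, 4, 6, 7, 8, 9, 11, 13, 14, 16, 17, 19] — 13 of 20 on the boundary.

Area of each hull facet:
  f1: (p8, p7, p16) → 174.2371
  f2: (p13, p7, p16) → 106.5023
  f3: (p19, p8, p17) → 57.9201
  f4: (p19, p8, p4) → 60.7504
  f5: (p6, p8, p4) → 32.9115
  f6: (p1, p13, p16) → 42.6834
  f7: (p9, p13, p4) → 101.5457
  f8: (p9, p13, p7) → 78.5198
  f9: (p9, p6, p4) → 62.4590
  f10: (p9, p8, p7) → 86.3333
  f11: (p9, p6, p8) → 49.7490
  f12: (p14, p13, p4) → 80.2130
  f13: (p14, p19, p4) → 63.9945
  f14: (p14, p19, p17) → 51.0002
  f15: (p14, p1, p13) → 22.9642
  f16: (p3, p14, p17) → 25.4157
  f17: (p3, p14, p1) → 11.0124
  f18: (p3, p1, p16) → 8.4537
  f19: (p11, p3, p16) → 24.2917
  f20: (p11, p8, p16) → 127.3348
  f21: (p11, p8, p17) → 29.1795
  f22: (p11, p3, p17) → 10.8479
Σ area = 1308.319

Euler: V−E+F = 13−33+22 = 2.

facets=22 area=1308.319


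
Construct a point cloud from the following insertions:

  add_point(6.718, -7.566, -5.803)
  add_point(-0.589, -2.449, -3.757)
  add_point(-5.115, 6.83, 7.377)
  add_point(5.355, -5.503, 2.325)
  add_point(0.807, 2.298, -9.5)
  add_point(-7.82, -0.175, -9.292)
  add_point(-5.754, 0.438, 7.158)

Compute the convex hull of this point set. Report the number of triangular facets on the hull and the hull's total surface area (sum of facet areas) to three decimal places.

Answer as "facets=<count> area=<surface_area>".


Points on the hull: [0, 2, 3, 4, 5, 6] (6 of 7).

Per-facet area ½‖(b−a)×(c−a)‖:
  f1: (p4, p0, p5) → 52.6556
  f2: (p4, p2, p5) → 79.9240
  f3: (p6, p0, p5) → 131.9930
  f4: (p6, p2, p5) → 53.1351
  f5: (p3, p6, p0) → 46.6227
  f6: (p3, p6, p2) → 40.3173
  f7: (p3, p4, p0) → 51.3043
  f8: (p3, p4, p2) → 118.8668
Σ area = 574.819

Euler: V−E+F = 6−12+8 = 2.

facets=8 area=574.819


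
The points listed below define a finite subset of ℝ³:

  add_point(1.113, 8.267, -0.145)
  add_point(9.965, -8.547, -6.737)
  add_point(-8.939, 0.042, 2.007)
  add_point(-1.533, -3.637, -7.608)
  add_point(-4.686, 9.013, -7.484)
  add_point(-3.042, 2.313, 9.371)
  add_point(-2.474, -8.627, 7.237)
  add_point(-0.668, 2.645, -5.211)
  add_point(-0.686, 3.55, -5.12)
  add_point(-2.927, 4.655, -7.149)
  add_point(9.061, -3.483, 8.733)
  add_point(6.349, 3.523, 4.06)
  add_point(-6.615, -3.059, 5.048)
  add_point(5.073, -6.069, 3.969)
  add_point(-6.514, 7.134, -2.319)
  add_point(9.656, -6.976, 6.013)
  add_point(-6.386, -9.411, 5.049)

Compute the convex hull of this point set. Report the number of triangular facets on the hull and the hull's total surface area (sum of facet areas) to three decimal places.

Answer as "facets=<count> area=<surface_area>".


Extreme-point indices: [0, 1, 2, 3, 4, 5, 6, 10, 11, 12, 14, 15, 16] — 13 of 17 on the boundary.

Area of each hull facet:
  f1: (p3, p4, p2) → 74.6414
  f2: (p3, p4, p1) → 65.2771
  f3: (p14, p4, p2) → 15.0362
  f4: (p14, p5, p2) → 41.9813
  f5: (p12, p5, p2) → 18.9772
  f6: (p16, p3, p2) → 63.8578
  f7: (p16, p12, p2) → 11.9472
  f8: (p16, p6, p1) → 41.5866
  f9: (p16, p3, p1) → 91.9630
  f10: (p16, p6, p5) → 24.7870
  f11: (p16, p12, p5) → 18.2192
  f12: (p0, p11, p5) → 43.3667
  f13: (p0, p14, p4) → 23.0748
  f14: (p0, p14, p5) → 47.1172
  f15: (p0, p4, p1) → 94.0431
  f16: (p0, p11, p1) → 66.4557
  f17: (p10, p6, p5) → 65.8562
  f18: (p10, p11, p5) → 47.8656
  f19: (p10, p11, p1) → 70.0422
  f20: (p15, p6, p1) → 78.6014
  f21: (p15, p10, p1) → 20.4120
  f22: (p15, p10, p6) → 27.3739
Σ area = 1052.483

Euler: V−E+F = 13−33+22 = 2.

facets=22 area=1052.483


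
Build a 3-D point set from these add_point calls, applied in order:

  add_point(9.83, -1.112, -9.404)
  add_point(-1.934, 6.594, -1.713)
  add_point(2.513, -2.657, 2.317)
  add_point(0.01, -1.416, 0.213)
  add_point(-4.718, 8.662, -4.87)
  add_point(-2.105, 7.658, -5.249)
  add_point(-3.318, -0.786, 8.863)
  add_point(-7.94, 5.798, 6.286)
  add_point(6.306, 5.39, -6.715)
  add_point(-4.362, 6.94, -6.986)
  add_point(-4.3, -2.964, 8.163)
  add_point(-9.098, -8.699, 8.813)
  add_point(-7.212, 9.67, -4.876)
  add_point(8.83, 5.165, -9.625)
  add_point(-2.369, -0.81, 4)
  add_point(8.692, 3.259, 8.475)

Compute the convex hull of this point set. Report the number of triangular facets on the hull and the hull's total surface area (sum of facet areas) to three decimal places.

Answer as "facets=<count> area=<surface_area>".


Points on the hull: [0, 6, 7, 9, 11, 12, 13, 15] (8 of 16).

Facet areas (half cross-product norm):
  f1: (p15, p0, p11) → 197.2395
  f2: (p15, p6, p11) → 35.8930
  f3: (p9, p0, p11) → 187.1815
  f4: (p9, p12, p11) → 50.8168
  f5: (p7, p12, p11) → 76.2777
  f6: (p7, p6, p11) → 39.4143
  f7: (p7, p15, p12) → 99.8025
  f8: (p7, p15, p6) → 51.7034
  f9: (p13, p15, p0) → 57.3344
  f10: (p13, p15, p12) → 152.5689
  f11: (p13, p9, p0) → 41.4863
  f12: (p13, p9, p12) → 18.5934
Σ area = 1008.312

Euler: V−E+F = 8−18+12 = 2.

facets=12 area=1008.312


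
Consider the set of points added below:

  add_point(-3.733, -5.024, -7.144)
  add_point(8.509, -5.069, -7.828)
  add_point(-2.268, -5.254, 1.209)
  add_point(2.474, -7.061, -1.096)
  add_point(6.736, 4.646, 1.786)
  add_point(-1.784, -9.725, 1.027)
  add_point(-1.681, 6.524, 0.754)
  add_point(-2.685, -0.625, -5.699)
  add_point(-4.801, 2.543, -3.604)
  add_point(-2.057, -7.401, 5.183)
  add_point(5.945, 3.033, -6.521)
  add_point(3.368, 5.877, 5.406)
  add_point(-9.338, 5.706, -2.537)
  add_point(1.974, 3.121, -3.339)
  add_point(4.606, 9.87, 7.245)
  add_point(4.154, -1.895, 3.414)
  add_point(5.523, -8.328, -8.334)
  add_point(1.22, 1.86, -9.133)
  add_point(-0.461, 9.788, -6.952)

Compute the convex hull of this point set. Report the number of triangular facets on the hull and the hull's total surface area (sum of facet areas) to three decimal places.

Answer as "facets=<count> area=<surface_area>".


13 of the 19 inputs are extreme points: [0, 1, 3, 4, 5, 9, 10, 12, 14, 15, 16, 17, 18].

Facet areas (half cross-product norm):
  f1: (p18, p14, p12) → 80.3440
  f2: (p0, p5, p12) → 61.2039
  f3: (p9, p14, p12) → 134.5787
  f4: (p9, p5, p12) → 40.2165
  f5: (p10, p18, p14) → 67.6206
  f6: (p16, p0, p5) → 46.1324
  f7: (p15, p9, p14) → 42.8457
  f8: (p3, p9, p5) → 12.8647
  f9: (p3, p16, p1) → 17.6848
  f10: (p3, p16, p5) → 17.7358
  f11: (p3, p15, p1) → 32.3031
  f12: (p3, p15, p9) → 25.6684
  f13: (p4, p10, p1) → 34.8581
  f14: (p4, p10, p14) → 20.8464
  f15: (p4, p15, p1) → 44.7790
  f16: (p4, p15, p14) → 26.5497
  f17: (p17, p16, p0) → 41.1944
  f18: (p17, p18, p12) → 44.8219
  f19: (p17, p0, p12) → 53.3050
  f20: (p17, p16, p1) → 22.5588
  f21: (p17, p10, p1) → 23.7479
  f22: (p17, p10, p18) → 22.9142
Σ area = 914.774

Check V−E+F: 13 − 33 + 22 = 2.

facets=22 area=914.774


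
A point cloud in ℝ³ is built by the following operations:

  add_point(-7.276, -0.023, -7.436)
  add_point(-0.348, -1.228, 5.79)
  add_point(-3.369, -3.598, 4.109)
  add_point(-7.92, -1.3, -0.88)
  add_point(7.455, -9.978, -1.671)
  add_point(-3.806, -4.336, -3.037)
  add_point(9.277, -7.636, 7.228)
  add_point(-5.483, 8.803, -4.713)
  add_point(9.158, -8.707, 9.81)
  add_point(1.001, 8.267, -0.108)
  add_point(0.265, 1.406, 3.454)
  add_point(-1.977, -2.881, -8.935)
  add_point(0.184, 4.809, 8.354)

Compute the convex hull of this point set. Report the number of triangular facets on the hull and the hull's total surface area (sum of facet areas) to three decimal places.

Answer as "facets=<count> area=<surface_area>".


facets=18 area=825.183

11 of the 13 inputs are extreme points: [0, 2, 3, 4, 5, 6, 7, 8, 9, 11, 12].

Area of each hull facet:
  f1: (p12, p7, p3) → 72.4173
  f2: (p0, p7, p3) → 31.4510
  f3: (p0, p11, p7) → 27.4572
  f4: (p8, p4, p6) → 8.3469
  f5: (p9, p12, p7) → 31.9755
  f6: (p9, p4, p6) → 88.2590
  f7: (p9, p8, p6) → 20.6938
  f8: (p9, p8, p12) → 70.1314
  f9: (p9, p11, p7) → 51.2247
  f10: (p9, p4, p11) → 100.4649
  f11: (p5, p4, p11) → 40.1294
  f12: (p5, p0, p3) → 17.4630
  f13: (p5, p0, p11) → 18.3216
  f14: (p2, p12, p3) → 34.7507
  f15: (p2, p8, p12) → 72.7569
  f16: (p2, p5, p3) → 18.3288
  f17: (p2, p8, p4) → 75.7230
  f18: (p2, p5, p4) → 45.2875
Σ area = 825.183

Check V−E+F: 11 − 27 + 18 = 2.


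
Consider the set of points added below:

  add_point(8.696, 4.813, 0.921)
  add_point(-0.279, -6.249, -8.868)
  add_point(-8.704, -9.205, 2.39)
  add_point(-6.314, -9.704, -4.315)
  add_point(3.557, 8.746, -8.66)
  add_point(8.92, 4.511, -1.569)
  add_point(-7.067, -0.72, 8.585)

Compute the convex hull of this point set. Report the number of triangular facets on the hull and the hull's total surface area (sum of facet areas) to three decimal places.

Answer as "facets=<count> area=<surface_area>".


facets=10 area=692.574

Hull vertices (7/7): indices [0, 1, 2, 3, 4, 5, 6].

Area of each hull facet:
  f1: (p6, p4, p2) → 118.7729
  f2: (p1, p4, p5) → 73.3457
  f3: (p0, p6, p2) → 96.8932
  f4: (p0, p1, p5) → 17.5622
  f5: (p0, p4, p5) → 9.8065
  f6: (p0, p6, p4) → 106.0151
  f7: (p3, p4, p2) → 73.0777
  f8: (p3, p1, p4) → 52.6223
  f9: (p3, p0, p2) → 76.7407
  f10: (p3, p0, p1) → 67.7373
Σ area = 692.574

Check V−E+F: 7 − 15 + 10 = 2.


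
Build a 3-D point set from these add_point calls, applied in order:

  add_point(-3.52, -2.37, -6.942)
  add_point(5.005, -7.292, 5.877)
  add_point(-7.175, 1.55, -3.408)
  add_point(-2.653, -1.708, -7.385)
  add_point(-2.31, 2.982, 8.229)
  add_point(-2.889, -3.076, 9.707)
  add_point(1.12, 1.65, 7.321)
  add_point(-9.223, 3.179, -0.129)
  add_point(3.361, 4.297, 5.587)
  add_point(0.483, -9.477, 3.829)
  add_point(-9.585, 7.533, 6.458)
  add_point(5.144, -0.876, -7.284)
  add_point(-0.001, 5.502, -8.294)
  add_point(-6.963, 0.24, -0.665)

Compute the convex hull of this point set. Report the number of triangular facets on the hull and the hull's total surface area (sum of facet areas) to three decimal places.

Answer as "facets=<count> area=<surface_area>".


facets=24 area=769.302

Extreme-point indices: [0, 1, 2, 3, 4, 5, 6, 7, 8, 9, 10, 11, 12, 13] — 14 of 14 on the boundary.

Triangle areas on the boundary:
  f1: (p0, p9, p11) → 58.5585
  f2: (p4, p5, p10) → 24.1675
  f3: (p4, p8, p10) → 23.4616
  f4: (p1, p5, p9) → 24.6984
  f5: (p1, p9, p11) → 39.2284
  f6: (p1, p8, p11) → 76.3492
  f7: (p12, p8, p10) → 94.1936
  f8: (p12, p8, p11) → 55.8647
  f9: (p13, p0, p9) → 48.3619
  f10: (p6, p4, p5) → 11.6281
  f11: (p6, p4, p8) → 6.7652
  f12: (p6, p1, p5) → 30.5929
  f13: (p6, p1, p8) → 18.0643
  f14: (p7, p12, p10) → 43.6063
  f15: (p7, p13, p0) → 10.7328
  f16: (p7, p5, p10) → 49.3760
  f17: (p7, p5, p9) → 61.8057
  f18: (p7, p13, p9) → 11.6116
  f19: (p3, p0, p11) → 2.8482
  f20: (p3, p12, p11) → 27.2643
  f21: (p3, p12, p0) → 2.6018
  f22: (p2, p12, p0) → 27.2259
  f23: (p2, p7, p0) → 4.3932
  f24: (p2, p7, p12) → 15.9022
Σ area = 769.302

Check V−E+F: 14 − 36 + 24 = 2.


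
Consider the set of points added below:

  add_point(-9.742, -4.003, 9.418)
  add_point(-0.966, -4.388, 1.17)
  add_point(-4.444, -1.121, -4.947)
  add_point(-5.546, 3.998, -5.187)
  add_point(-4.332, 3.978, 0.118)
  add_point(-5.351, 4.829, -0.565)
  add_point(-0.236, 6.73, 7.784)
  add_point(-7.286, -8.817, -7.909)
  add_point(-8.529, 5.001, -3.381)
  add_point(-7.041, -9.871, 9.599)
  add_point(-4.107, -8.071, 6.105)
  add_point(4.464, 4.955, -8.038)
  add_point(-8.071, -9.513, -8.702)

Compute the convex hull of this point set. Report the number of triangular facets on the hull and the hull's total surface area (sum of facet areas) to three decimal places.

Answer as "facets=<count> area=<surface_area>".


facets=14 area=850.372

Hull vertices (9/13): indices [0, 1, 3, 6, 8, 9, 10, 11, 12].

Area of each hull facet:
  f1: (p12, p9, p0) → 59.0964
  f2: (p6, p9, p0) → 42.6679
  f3: (p1, p12, p11) → 93.6661
  f4: (p1, p6, p11) → 88.9339
  f5: (p8, p6, p11) → 92.6281
  f6: (p8, p12, p0) → 117.3419
  f7: (p8, p6, p0) → 93.0546
  f8: (p10, p6, p9) → 34.1533
  f9: (p10, p1, p6) → 44.4693
  f10: (p10, p12, p9) → 32.7695
  f11: (p10, p1, p12) → 45.4631
  f12: (p3, p12, p11) → 72.7910
  f13: (p3, p8, p11) → 8.3513
  f14: (p3, p8, p12) → 24.9853
Σ area = 850.372

Euler: V−E+F = 9−21+14 = 2.


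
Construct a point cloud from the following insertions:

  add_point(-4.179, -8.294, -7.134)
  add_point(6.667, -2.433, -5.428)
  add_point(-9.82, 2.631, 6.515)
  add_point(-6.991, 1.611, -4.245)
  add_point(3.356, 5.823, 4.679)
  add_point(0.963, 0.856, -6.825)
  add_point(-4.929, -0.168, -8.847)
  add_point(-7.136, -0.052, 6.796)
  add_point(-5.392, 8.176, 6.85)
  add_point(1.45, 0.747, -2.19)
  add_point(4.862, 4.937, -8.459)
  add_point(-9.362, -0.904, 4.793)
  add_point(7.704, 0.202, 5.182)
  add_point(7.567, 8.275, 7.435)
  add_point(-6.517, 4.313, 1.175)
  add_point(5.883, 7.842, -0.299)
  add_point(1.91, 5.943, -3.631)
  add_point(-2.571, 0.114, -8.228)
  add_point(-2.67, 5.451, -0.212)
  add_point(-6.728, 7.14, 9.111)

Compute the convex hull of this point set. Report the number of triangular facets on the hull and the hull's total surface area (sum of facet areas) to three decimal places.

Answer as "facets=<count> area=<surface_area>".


facets=22 area=920.496

Hull vertices (13/20): indices [0, 1, 2, 3, 6, 7, 8, 10, 11, 12, 13, 15, 19].

Facet areas (half cross-product norm):
  f1: (p7, p0, p12) → 118.5445
  f2: (p8, p13, p15) → 49.6952
  f3: (p1, p0, p12) → 64.5618
  f4: (p1, p13, p12) → 40.1421
  f5: (p11, p7, p2) → 5.5293
  f6: (p11, p7, p0) → 21.3356
  f7: (p3, p8, p2) → 39.6504
  f8: (p3, p11, p2) → 18.7559
  f9: (p3, p6, p0) → 21.9218
  f10: (p3, p11, p0) → 51.5901
  f11: (p10, p8, p15) → 53.1082
  f12: (p10, p3, p6) → 29.1713
  f13: (p10, p3, p8) → 84.4644
  f14: (p10, p6, p0) → 42.9160
  f15: (p10, p1, p0) → 50.0023
  f16: (p10, p13, p15) → 10.1546
  f17: (p10, p1, p13) → 65.7418
  f18: (p19, p7, p2) → 11.4132
  f19: (p19, p8, p2) → 8.4166
  f20: (p19, p8, p13) → 16.4493
  f21: (p19, p7, p12) → 56.4440
  f22: (p19, p13, p12) → 60.4881
Σ area = 920.496

Euler: V−E+F = 13−33+22 = 2.


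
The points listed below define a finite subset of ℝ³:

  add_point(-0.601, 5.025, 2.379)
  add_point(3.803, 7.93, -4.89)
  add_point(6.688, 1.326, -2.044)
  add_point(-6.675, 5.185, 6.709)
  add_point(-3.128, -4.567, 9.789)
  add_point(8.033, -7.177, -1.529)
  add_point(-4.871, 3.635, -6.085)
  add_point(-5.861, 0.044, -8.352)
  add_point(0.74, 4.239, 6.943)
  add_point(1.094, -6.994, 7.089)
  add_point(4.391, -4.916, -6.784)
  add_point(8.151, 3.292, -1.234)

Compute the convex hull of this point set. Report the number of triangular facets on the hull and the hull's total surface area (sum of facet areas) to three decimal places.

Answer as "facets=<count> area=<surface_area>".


10 of the 12 inputs are extreme points: [1, 3, 4, 5, 6, 7, 8, 9, 10, 11].

Area of each hull facet:
  f1: (p4, p7, p3) → 86.1805
  f2: (p6, p7, p3) → 23.1582
  f3: (p6, p1, p3) → 63.3781
  f4: (p6, p1, p7) → 16.5424
  f5: (p10, p1, p7) → 66.8404
  f6: (p10, p5, p11) → 33.8187
  f7: (p10, p1, p11) → 38.8534
  f8: (p9, p5, p11) → 57.9223
  f9: (p9, p10, p5) → 36.2200
  f10: (p9, p4, p7) → 51.0037
  f11: (p9, p10, p7) → 82.8260
  f12: (p8, p9, p11) → 61.9527
  f13: (p8, p9, p4) → 27.8944
  f14: (p8, p4, p3) → 36.1927
  f15: (p8, p1, p3) → 47.0310
  f16: (p8, p1, p11) → 40.4754
Σ area = 770.290

Euler: V−E+F = 10−24+16 = 2.

facets=16 area=770.290


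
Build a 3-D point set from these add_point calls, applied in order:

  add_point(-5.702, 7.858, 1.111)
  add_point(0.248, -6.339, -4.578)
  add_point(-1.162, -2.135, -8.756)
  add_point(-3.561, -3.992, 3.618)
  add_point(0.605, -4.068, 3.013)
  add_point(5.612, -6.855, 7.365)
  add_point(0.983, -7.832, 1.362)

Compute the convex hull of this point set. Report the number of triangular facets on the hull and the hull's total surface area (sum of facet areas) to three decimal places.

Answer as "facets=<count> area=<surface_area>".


Points on the hull: [0, 1, 2, 3, 5, 6] (6 of 7).

Per-facet area ½‖(b−a)×(c−a)‖:
  f1: (p2, p5, p0) → 127.3527
  f2: (p3, p5, p0) → 55.0694
  f3: (p3, p6, p5) → 24.2434
  f4: (p3, p2, p0) → 74.6057
  f5: (p1, p3, p6) → 19.5049
  f6: (p1, p3, p2) → 26.8100
  f7: (p1, p6, p5) → 14.2224
  f8: (p1, p2, p5) → 26.5345
Σ area = 368.343

Euler: V−E+F = 6−12+8 = 2.

facets=8 area=368.343


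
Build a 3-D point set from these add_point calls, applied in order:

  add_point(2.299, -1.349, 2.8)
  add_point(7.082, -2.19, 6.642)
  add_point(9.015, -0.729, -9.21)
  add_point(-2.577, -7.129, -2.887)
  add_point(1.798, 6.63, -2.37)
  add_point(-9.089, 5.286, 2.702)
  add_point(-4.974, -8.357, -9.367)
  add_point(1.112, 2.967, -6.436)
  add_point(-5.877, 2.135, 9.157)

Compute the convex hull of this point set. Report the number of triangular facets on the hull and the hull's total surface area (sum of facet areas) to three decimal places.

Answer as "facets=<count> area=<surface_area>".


8 of the 9 inputs are extreme points: [1, 2, 3, 4, 5, 6, 7, 8].

Area of each hull facet:
  f1: (p8, p6, p5) → 72.6631
  f2: (p7, p6, p5) → 91.4654
  f3: (p7, p6, p2) → 60.3498
  f4: (p3, p8, p6) → 36.2685
  f5: (p4, p7, p2) → 23.3100
  f6: (p4, p8, p5) → 47.5364
  f7: (p4, p7, p5) → 33.0735
  f8: (p1, p4, p2) → 81.9925
  f9: (p1, p4, p8) → 85.1797
  f10: (p1, p6, p2) → 126.5096
  f11: (p1, p3, p6) → 22.3172
  f12: (p1, p3, p8) → 92.0011
Σ area = 772.667

Check V−E+F: 8 − 18 + 12 = 2.

facets=12 area=772.667


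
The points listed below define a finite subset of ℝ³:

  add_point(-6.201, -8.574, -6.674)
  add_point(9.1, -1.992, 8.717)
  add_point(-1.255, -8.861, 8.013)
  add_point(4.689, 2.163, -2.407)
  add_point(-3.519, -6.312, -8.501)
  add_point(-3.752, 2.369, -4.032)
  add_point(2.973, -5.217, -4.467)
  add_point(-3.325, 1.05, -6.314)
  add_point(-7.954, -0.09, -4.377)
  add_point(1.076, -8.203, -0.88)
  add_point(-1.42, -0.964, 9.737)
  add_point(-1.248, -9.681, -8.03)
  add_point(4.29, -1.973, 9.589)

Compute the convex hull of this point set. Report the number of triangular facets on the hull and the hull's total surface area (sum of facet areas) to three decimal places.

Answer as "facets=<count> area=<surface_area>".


13 of the 13 inputs are extreme points: [0, 1, 2, 3, 4, 5, 6, 7, 8, 9, 10, 11, 12].

Per-facet area ½‖(b−a)×(c−a)‖:
  f1: (p3, p10, p1) → 64.3204
  f2: (p2, p10, p8) → 62.4369
  f3: (p6, p11, p1) → 29.8986
  f4: (p6, p3, p1) → 49.7318
  f5: (p6, p3, p11) → 14.5847
  f6: (p5, p10, p8) → 34.8935
  f7: (p5, p3, p10) → 57.9071
  f8: (p5, p7, p8) → 6.4196
  f9: (p5, p7, p3) → 11.4792
  f10: (p0, p2, p8) → 68.5324
  f11: (p0, p2, p11) → 40.6390
  f12: (p9, p11, p1) → 23.1836
  f13: (p9, p2, p1) → 56.2536
  f14: (p9, p2, p11) → 20.7127
  f15: (p12, p10, p1) → 3.2207
  f16: (p12, p2, p1) → 17.9899
  f17: (p12, p2, p10) → 22.9948
  f18: (p4, p3, p11) → 26.9276
  f19: (p4, p7, p3) → 33.2786
  f20: (p4, p0, p11) → 8.0010
  f21: (p4, p7, p8) → 19.6039
  f22: (p4, p0, p8) → 16.9632
Σ area = 689.973

Check V−E+F: 13 − 33 + 22 = 2.

facets=22 area=689.973


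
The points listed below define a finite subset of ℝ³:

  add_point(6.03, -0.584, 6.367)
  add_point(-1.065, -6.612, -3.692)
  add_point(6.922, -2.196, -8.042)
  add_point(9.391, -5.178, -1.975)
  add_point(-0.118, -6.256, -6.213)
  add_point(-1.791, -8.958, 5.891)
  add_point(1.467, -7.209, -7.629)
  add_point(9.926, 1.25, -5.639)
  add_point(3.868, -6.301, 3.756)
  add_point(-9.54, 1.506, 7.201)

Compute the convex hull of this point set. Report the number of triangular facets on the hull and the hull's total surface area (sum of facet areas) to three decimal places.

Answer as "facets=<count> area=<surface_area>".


Extreme-point indices: [0, 1, 2, 3, 4, 5, 6, 7, 8, 9] — 10 of 10 on the boundary.

Area of each hull facet:
  f1: (p2, p7, p9) → 58.7186
  f2: (p0, p7, p9) → 94.5983
  f3: (p0, p5, p9) → 73.7554
  f4: (p3, p0, p7) → 37.4317
  f5: (p3, p2, p7) → 17.6369
  f6: (p3, p6, p5) → 65.5952
  f7: (p3, p6, p2) → 26.6267
  f8: (p1, p5, p9) → 64.6521
  f9: (p1, p6, p5) → 13.4402
  f10: (p8, p0, p5) → 19.0426
  f11: (p8, p3, p5) → 12.8436
  f12: (p8, p3, p0) → 26.6580
  f13: (p4, p1, p9) → 14.3987
  f14: (p4, p1, p6) → 2.1005
  f15: (p4, p2, p9) → 69.4694
  f16: (p4, p6, p2) → 8.3499
Σ area = 605.318

Check V−E+F: 10 − 24 + 16 = 2.

facets=16 area=605.318


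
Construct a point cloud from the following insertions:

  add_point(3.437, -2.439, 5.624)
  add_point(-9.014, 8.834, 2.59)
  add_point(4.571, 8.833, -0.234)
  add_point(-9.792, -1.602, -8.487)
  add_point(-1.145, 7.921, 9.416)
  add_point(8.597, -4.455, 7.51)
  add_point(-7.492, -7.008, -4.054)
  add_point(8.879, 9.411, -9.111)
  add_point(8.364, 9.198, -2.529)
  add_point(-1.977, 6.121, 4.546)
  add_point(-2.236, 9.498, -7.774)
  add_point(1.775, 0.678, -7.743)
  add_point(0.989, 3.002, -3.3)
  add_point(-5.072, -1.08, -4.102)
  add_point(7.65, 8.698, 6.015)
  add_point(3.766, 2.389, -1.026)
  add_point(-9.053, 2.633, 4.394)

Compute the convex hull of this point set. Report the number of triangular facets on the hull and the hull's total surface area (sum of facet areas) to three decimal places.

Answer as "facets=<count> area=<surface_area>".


facets=18 area=1153.102

Points on the hull: [1, 3, 4, 5, 6, 7, 8, 10, 11, 14, 16] (11 of 17).

Triangle areas on the boundary:
  f1: (p11, p7, p3) → 43.9661
  f2: (p11, p6, p3) → 42.5730
  f3: (p11, p5, p7) → 98.7381
  f4: (p11, p5, p6) → 108.8468
  f5: (p14, p5, p4) → 62.6882
  f6: (p14, p1, p4) → 43.9847
  f7: (p10, p7, p3) → 63.1027
  f8: (p10, p1, p3) → 79.3519
  f9: (p10, p14, p1) → 98.1443
  f10: (p16, p6, p3) → 46.6344
  f11: (p16, p1, p3) → 43.8228
  f12: (p16, p1, p4) → 32.5906
  f13: (p16, p5, p6) → 119.4838
  f14: (p16, p5, p4) → 85.3275
  f15: (p8, p10, p7) → 36.2578
  f16: (p8, p10, p14) → 47.2362
  f17: (p8, p5, p7) → 44.1330
  f18: (p8, p14, p5) → 56.2202
Σ area = 1153.102

Check V−E+F: 11 − 27 + 18 = 2.


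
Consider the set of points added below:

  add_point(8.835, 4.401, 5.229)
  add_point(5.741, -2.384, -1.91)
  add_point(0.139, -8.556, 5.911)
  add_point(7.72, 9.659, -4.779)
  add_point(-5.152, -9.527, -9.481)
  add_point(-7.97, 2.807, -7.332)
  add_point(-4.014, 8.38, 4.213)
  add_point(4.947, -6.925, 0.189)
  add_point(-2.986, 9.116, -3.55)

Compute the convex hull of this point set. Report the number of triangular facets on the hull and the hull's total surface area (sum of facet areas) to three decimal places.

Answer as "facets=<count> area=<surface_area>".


Hull vertices (9/9): indices [0, 1, 2, 3, 4, 5, 6, 7, 8].

Per-facet area ½‖(b−a)×(c−a)‖:
  f1: (p2, p4, p5) → 103.5297
  f2: (p3, p4, p5) → 108.6867
  f3: (p6, p2, p5) → 113.8488
  f4: (p6, p2, p0) → 101.0624
  f5: (p6, p3, p0) → 73.1769
  f6: (p7, p2, p0) → 49.5185
  f7: (p7, p2, p4) → 54.3830
  f8: (p8, p3, p5) → 40.2279
  f9: (p8, p6, p5) → 33.5411
  f10: (p8, p6, p3) → 41.1204
  f11: (p1, p3, p4) → 84.1255
  f12: (p1, p7, p4) → 36.0187
  f13: (p1, p3, p0) → 55.2610
  f14: (p1, p7, p0) → 24.4955
Σ area = 918.996

Euler characteristic 9−21+14 = 2 ✓

facets=14 area=918.996


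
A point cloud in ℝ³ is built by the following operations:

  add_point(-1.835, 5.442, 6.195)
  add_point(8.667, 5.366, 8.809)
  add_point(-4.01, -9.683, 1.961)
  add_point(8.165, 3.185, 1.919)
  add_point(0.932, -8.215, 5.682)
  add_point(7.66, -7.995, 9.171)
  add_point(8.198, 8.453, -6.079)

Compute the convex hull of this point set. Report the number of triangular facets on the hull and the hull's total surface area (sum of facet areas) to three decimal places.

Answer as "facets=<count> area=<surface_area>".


facets=8 area=631.843

6 of the 7 inputs are extreme points: [0, 1, 2, 4, 5, 6].

Facet areas (half cross-product norm):
  f1: (p6, p5, p2) → 150.3298
  f2: (p6, p5, p1) → 99.3014
  f3: (p0, p5, p1) → 72.4046
  f4: (p0, p6, p2) → 127.6989
  f5: (p0, p6, p1) → 79.3119
  f6: (p4, p5, p2) → 6.2548
  f7: (p4, p0, p2) → 44.1339
  f8: (p4, p0, p5) → 52.4081
Σ area = 631.843

Euler characteristic 6−12+8 = 2 ✓


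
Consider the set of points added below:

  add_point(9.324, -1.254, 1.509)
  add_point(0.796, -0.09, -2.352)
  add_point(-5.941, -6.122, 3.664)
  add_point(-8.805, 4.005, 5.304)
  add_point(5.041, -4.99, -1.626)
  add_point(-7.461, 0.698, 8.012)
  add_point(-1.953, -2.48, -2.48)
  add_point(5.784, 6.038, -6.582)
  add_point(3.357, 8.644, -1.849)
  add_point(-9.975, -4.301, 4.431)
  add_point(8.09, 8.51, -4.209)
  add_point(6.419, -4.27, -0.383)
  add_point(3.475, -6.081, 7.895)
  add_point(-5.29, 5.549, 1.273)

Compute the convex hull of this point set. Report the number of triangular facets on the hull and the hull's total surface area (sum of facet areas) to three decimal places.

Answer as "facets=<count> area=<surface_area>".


Extreme-point indices: [0, 2, 3, 4, 5, 6, 7, 8, 9, 10, 11, 12, 13] — 13 of 14 on the boundary.

Per-facet area ½‖(b−a)×(c−a)‖:
  f1: (p12, p5, p9) → 42.6045
  f2: (p12, p5, p8) → 102.0127
  f3: (p3, p5, p9) → 14.7824
  f4: (p3, p5, p8) → 31.9821
  f5: (p10, p7, p0) → 23.1867
  f6: (p10, p7, p8) → 10.6378
  f7: (p10, p12, p0) → 41.5114
  f8: (p10, p12, p8) → 45.5734
  f9: (p13, p7, p8) → 25.1696
  f10: (p13, p3, p8) → 12.6004
  f11: (p13, p3, p9) → 22.4936
  f12: (p6, p4, p7) → 43.2873
  f13: (p6, p13, p9) → 47.1750
  f14: (p6, p13, p7) → 56.2280
  f15: (p11, p7, p0) → 26.2520
  f16: (p11, p4, p7) → 11.9743
  f17: (p11, p12, p0) → 20.5940
  f18: (p11, p4, p12) → 8.5814
  f19: (p2, p12, p9) → 15.3995
  f20: (p2, p4, p12) → 48.4723
  f21: (p2, p6, p9) → 16.9520
  f22: (p2, p6, p4) → 29.8385
Σ area = 697.309

Check V−E+F: 13 − 33 + 22 = 2.

facets=22 area=697.309


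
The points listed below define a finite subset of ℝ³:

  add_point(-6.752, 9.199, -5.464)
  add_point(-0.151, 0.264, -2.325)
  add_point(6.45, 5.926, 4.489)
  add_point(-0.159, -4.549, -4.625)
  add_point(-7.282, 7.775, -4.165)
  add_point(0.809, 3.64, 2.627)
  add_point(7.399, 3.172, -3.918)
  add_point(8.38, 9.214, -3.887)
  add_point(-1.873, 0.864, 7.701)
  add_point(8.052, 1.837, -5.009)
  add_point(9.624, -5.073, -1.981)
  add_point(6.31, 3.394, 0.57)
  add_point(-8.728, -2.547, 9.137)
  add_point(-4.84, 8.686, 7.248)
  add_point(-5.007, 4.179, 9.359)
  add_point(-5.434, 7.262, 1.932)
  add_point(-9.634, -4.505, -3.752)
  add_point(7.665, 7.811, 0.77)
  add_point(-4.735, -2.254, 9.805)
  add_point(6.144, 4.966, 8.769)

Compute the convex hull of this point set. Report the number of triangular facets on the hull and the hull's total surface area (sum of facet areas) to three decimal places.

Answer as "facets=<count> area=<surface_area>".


Extreme-point indices: [0, 3, 4, 7, 9, 10, 12, 13, 14, 16, 17, 18, 19] — 13 of 20 on the boundary.

Triangle areas on the boundary:
  f1: (p9, p7, p10) → 16.5697
  f2: (p12, p10, p16) → 124.8947
  f3: (p12, p18, p10) → 29.3734
  f4: (p19, p18, p10) → 98.2863
  f5: (p4, p12, p16) → 81.0749
  f6: (p4, p12, p13) → 70.4457
  f7: (p3, p10, p16) → 16.9510
  f8: (p3, p9, p10) → 36.6948
  f9: (p17, p13, p7) → 29.0552
  f10: (p17, p19, p13) → 50.3494
  f11: (p17, p7, p10) → 32.6819
  f12: (p17, p19, p10) → 57.1426
  f13: (p14, p19, p18) → 36.1068
  f14: (p14, p19, p13) → 27.6727
  f15: (p14, p12, p18) → 13.0966
  f16: (p14, p12, p13) → 11.5989
  f17: (p0, p9, p7) → 56.7137
  f18: (p0, p13, p7) → 94.7528
  f19: (p0, p4, p13) → 9.9749
  f20: (p0, p3, p9) → 77.6369
  f21: (p0, p4, p16) → 7.9697
  f22: (p0, p3, p16) → 65.6231
Σ area = 1044.666

Check V−E+F: 13 − 33 + 22 = 2.

facets=22 area=1044.666


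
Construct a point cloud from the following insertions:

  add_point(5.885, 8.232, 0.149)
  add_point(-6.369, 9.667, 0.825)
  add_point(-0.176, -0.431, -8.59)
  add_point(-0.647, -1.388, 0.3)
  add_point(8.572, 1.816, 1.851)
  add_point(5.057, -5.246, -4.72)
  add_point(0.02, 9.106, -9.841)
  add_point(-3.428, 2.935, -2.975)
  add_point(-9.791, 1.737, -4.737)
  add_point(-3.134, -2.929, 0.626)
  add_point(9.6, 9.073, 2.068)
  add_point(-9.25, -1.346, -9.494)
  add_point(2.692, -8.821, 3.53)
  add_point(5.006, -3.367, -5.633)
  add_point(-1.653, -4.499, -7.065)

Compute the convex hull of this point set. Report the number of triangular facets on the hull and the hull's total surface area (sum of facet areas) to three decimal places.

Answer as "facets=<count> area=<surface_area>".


facets=20 area=863.910

Points on the hull: [1, 2, 4, 5, 6, 8, 9, 10, 11, 12, 13, 14] (12 of 15).

Triangle areas on the boundary:
  f1: (p1, p12, p10) → 146.1943
  f2: (p1, p6, p8) → 60.3946
  f3: (p1, p6, p10) → 89.2401
  f4: (p11, p6, p8) → 37.6817
  f5: (p11, p12, p8) → 52.1624
  f6: (p11, p14, p12) → 38.0196
  f7: (p5, p14, p12) → 33.0812
  f8: (p9, p12, p8) → 12.3755
  f9: (p9, p1, p8) → 49.4112
  f10: (p9, p1, p12) → 33.4948
  f11: (p2, p11, p6) → 43.8356
  f12: (p2, p11, p14) → 19.4973
  f13: (p2, p5, p14) → 16.3148
  f14: (p4, p12, p10) → 17.5089
  f15: (p4, p5, p12) → 46.5950
  f16: (p13, p2, p6) → 28.0674
  f17: (p13, p2, p5) → 5.5037
  f18: (p13, p6, p10) → 95.6890
  f19: (p13, p4, p10) → 28.7186
  f20: (p13, p4, p5) → 10.1243
Σ area = 863.910

Euler characteristic 12−30+20 = 2 ✓


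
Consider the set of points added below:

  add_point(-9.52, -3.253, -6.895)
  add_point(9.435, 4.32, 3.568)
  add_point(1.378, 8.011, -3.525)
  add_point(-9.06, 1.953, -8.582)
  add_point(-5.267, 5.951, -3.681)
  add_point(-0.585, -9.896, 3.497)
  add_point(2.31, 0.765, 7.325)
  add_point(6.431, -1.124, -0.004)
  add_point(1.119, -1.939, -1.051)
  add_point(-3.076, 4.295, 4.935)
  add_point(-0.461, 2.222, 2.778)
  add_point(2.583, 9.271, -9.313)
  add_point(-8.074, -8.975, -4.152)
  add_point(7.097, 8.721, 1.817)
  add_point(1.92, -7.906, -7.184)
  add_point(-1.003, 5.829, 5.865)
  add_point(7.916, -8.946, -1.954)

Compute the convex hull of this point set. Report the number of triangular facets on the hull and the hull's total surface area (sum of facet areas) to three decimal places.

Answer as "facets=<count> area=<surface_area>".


facets=24 area=1032.761

Points on the hull: [0, 1, 2, 3, 4, 5, 6, 9, 11, 12, 13, 14, 15, 16] (14 of 17).

Per-facet area ½‖(b−a)×(c−a)‖:
  f1: (p12, p14, p0) → 34.1626
  f2: (p16, p6, p1) → 60.8240
  f3: (p16, p6, p5) → 58.8872
  f4: (p16, p12, p5) → 53.4600
  f5: (p16, p12, p14) → 36.2329
  f6: (p15, p6, p1) → 27.4042
  f7: (p11, p16, p1) → 111.0302
  f8: (p11, p16, p14) → 68.3578
  f9: (p9, p15, p4) → 11.3391
  f10: (p9, p12, p0) → 50.2436
  f11: (p9, p12, p5) → 77.0931
  f12: (p9, p6, p5) → 39.6332
  f13: (p9, p15, p6) → 8.5297
  f14: (p13, p15, p1) → 25.1016
  f15: (p13, p11, p1) → 27.2920
  f16: (p2, p15, p4) → 33.2390
  f17: (p2, p11, p4) → 20.4655
  f18: (p2, p13, p15) → 34.8706
  f19: (p2, p13, p11) → 20.7434
  f20: (p3, p11, p4) → 36.8709
  f21: (p3, p9, p0) → 40.9089
  f22: (p3, p9, p4) → 25.0963
  f23: (p3, p14, p0) → 32.6396
  f24: (p3, p11, p14) → 98.3354
Σ area = 1032.761

Check V−E+F: 14 − 36 + 24 = 2.
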